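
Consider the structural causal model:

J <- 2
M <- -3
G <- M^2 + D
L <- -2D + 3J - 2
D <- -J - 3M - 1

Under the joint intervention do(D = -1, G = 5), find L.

6

Setting D = -1, G = 5 by intervention discards those variables' equations.
L = -2D + 3J - 2  [with D=-1, J=2]  = 6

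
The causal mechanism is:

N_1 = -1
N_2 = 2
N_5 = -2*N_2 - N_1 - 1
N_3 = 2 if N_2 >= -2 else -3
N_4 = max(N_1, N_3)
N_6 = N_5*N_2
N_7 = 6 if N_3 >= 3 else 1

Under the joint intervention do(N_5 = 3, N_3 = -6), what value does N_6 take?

The joint intervention fixes N_5 = 3, N_3 = -6, removing each variable's own equation.
N_6 = N_5*N_2  [with N_5=3, N_2=2]  = 6

6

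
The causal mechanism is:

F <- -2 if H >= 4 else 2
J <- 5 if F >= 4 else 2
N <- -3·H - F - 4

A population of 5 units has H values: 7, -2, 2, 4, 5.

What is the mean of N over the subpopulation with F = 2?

-6

E[N|F=2] averages over only the 2 units with F=2 (H = -2, 2): N = 0, -12, mean -6.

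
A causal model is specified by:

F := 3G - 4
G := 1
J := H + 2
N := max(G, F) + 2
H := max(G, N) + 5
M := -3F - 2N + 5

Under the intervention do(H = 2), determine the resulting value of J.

The intervention breaks the incoming arrows to H: H := max(G, N) + 5 no longer applies, and H = 2.
J = H + 2  [with H=2]  = 4

4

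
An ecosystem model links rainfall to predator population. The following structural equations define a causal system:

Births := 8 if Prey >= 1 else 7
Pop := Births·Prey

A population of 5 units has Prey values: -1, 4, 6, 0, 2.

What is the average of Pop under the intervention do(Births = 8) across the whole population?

do(Births=8) breaks Births's dependence on Prey. With Births=8 fixed, Pop across the units is -8, 32, 48, 0, 16, mean 17.6.

17.6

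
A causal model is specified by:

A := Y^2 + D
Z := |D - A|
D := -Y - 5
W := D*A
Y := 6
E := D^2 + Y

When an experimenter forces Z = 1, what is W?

Under do(Z=1), the mechanism Z := |D - A| is discarded; Z is fixed at 1.
Since W is not a descendant of the intervened variable, it is unaffected.
D = -Y - 5  [with Y=6]  = -11
A = Y^2 + D  [with Y=6, D=-11]  = 25
W = D*A  [with D=-11, A=25]  = -275

-275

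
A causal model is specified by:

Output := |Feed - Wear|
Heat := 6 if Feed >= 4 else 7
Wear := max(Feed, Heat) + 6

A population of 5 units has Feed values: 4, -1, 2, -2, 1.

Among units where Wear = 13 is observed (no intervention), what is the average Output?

Observing Wear=13 restricts to units where Wear's equation naturally yields 13: Feed ∈ {-1, 2, -2, 1}. In that subpopulation Output = 14, 11, 15, 12, mean 13.

13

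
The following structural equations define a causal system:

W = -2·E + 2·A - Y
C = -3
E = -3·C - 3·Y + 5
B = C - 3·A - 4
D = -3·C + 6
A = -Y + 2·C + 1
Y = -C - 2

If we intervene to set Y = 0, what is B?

8

Under do(Y=0), the mechanism Y = -C - 2 is discarded; Y is fixed at 0.
A = -Y + 2·C + 1  [with Y=0, C=-3]  = -5
B = C - 3·A - 4  [with C=-3, A=-5]  = 8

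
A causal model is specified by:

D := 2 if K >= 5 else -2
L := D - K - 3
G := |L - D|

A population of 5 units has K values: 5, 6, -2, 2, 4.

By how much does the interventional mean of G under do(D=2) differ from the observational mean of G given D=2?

-2.5

Every unit gets D=2 under the intervention. G values become 8, 9, 1, 5, 7; E[G|do(D=2)] = 6.
E[G|D=2] averages over only the 2 units with D=2 (K = 5, 6): G = 8, 9, mean 8.5.
Difference = 6 − 8.5 = -2.5.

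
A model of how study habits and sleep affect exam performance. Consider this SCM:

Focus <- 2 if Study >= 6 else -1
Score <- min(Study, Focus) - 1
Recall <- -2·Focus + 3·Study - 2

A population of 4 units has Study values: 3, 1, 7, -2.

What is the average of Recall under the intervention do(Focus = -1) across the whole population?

6.75

Under do(Focus=-1), Focus's equation is replaced by Focus=-1 for every unit. Per-unit Recall: 9, 3, 21, -6. Mean = 6.75.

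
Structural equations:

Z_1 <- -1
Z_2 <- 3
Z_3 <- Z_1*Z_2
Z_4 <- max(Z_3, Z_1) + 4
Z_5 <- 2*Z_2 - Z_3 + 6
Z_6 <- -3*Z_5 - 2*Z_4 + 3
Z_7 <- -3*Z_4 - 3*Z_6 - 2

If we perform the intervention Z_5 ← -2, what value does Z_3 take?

-3

do(Z_5=-2) replaces the equation Z_5 <- 2*Z_2 - Z_3 + 6 with the constant Z_5 = -2.
Z_3 is not downstream of the intervention, so its value is determined by the original equations.
Z_3 = Z_1*Z_2  [with Z_1=-1, Z_2=3]  = -3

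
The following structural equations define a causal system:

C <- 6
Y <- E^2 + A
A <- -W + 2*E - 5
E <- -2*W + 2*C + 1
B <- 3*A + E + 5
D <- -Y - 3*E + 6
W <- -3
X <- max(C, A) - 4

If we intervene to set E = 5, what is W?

Under do(E=5), the mechanism E <- -2*W + 2*C + 1 is discarded; E is fixed at 5.
Since W is not a descendant of the intervened variable, it is unaffected.

-3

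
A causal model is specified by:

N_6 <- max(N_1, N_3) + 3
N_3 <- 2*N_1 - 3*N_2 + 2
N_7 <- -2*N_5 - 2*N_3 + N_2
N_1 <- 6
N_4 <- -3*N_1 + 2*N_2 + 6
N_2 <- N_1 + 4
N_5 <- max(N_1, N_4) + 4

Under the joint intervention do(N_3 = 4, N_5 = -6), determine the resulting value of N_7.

Under do(N_3 = 4, N_5 = -6), each intervened variable's structural equation is replaced by its fixed value.
N_2 = N_1 + 4  [with N_1=6]  = 10
N_7 = -2*N_5 - 2*N_3 + N_2  [with N_5=-6, N_3=4, N_2=10]  = 14

14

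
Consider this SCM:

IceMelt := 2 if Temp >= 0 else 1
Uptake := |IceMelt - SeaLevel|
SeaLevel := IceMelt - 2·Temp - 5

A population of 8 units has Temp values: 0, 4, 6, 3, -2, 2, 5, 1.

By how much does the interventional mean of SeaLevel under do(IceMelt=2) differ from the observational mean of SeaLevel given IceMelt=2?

Under do(IceMelt=2), IceMelt's equation is replaced by IceMelt=2 for every unit. Per-unit SeaLevel: -3, -11, -15, -9, 1, -7, -13, -5. Mean = -7.75.
Observing IceMelt=2 restricts to units where IceMelt's equation naturally yields 2: Temp ∈ {0, 4, 6, 3, 2, 5, 1}. In that subpopulation SeaLevel = -3, -11, -15, -9, -7, -13, -5, mean -9.
Difference = -7.75 − (-9) = 1.25.

1.25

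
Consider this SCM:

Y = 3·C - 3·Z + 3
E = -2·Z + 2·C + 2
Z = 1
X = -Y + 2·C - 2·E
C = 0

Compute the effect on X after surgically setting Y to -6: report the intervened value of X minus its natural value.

6

Intervening sets Y = -6 and removes its equation (Y = 3·C - 3·Z + 3).
E = -2·Z + 2·C + 2  [with Z=1, C=0]  = 0
X = -Y + 2·C - 2·E  [with Y=-6, C=0, E=0]  = 6
Without intervention: E = -2·Z + 2·C + 2  [with Z=1, C=0]  = 0; Y = 3·C - 3·Z + 3  [with C=0, Z=1]  = 0; X = -Y + 2·C - 2·E  [with Y=0, C=0, E=0]  = 0.
Change = 6 − 0 = 6.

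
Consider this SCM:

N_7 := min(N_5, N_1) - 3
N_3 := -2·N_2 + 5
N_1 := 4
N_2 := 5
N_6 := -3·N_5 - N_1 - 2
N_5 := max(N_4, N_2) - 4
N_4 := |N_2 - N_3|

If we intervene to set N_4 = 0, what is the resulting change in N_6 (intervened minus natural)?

15

Under do(N_4=0), the mechanism N_4 := |N_2 - N_3| is discarded; N_4 is fixed at 0.
N_5 = max(N_4, N_2) - 4  [with N_4=0, N_2=5]  = 1
N_6 = -3·N_5 - N_1 - 2  [with N_5=1, N_1=4]  = -9
Without intervention: N_3 = -2·N_2 + 5  [with N_2=5]  = -5; N_4 = |N_2 - N_3|  [with N_2=5, N_3=-5]  = 10; N_5 = max(N_4, N_2) - 4  [with N_4=10, N_2=5]  = 6; N_6 = -3·N_5 - N_1 - 2  [with N_5=6, N_1=4]  = -24.
Change = -9 − (-24) = 15.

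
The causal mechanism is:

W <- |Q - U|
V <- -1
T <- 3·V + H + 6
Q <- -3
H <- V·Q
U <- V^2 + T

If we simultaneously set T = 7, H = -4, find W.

11

The joint intervention fixes T = 7, H = -4, removing each variable's own equation.
U = V^2 + T  [with V=-1, T=7]  = 8
W = |Q - U|  [with Q=-3, U=8]  = 11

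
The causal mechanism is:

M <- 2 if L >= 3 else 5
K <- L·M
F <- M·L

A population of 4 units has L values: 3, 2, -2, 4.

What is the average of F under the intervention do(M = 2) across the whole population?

Under do(M=2), M's equation is replaced by M=2 for every unit. Per-unit F: 6, 4, -4, 8. Mean = 3.5.

3.5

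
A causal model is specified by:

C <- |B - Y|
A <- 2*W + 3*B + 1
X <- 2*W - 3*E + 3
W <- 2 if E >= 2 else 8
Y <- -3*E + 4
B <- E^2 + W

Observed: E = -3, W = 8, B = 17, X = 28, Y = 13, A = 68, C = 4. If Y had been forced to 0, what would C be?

17

Under do(Y=0), the mechanism Y <- -3*E + 4 is discarded; Y is fixed at 0.
W = 2 if E >= 2 else 8  [with E=-3]  = 8
B = E^2 + W  [with E=-3, W=8]  = 17
C = |B - Y|  [with B=17, Y=0]  = 17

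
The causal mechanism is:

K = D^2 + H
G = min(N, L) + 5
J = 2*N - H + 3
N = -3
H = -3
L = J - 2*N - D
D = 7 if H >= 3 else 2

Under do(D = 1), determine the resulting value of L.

do(D=1) replaces the equation D = 7 if H >= 3 else 2 with the constant D = 1.
J = 2*N - H + 3  [with N=-3, H=-3]  = 0
L = J - 2*N - D  [with J=0, N=-3, D=1]  = 5

5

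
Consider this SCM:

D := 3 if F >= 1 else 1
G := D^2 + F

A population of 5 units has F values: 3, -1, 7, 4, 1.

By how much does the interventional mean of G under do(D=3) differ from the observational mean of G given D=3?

-0.95

Under do(D=3), D's equation is replaced by D=3 for every unit. Per-unit G: 12, 8, 16, 13, 10. Mean = 11.8.
Observing D=3 restricts to units where D's equation naturally yields 3: F ∈ {3, 7, 4, 1}. In that subpopulation G = 12, 16, 13, 10, mean 12.75.
Difference = 11.8 − 12.75 = -0.95.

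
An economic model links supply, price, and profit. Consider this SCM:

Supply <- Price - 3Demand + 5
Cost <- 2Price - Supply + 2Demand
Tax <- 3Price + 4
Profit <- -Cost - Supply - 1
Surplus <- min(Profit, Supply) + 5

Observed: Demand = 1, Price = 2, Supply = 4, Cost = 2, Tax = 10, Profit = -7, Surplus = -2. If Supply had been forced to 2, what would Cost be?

The intervention breaks the incoming arrows to Supply: Supply <- Price - 3Demand + 5 no longer applies, and Supply = 2.
Cost = 2Price - Supply + 2Demand  [with Price=2, Supply=2, Demand=1]  = 4

4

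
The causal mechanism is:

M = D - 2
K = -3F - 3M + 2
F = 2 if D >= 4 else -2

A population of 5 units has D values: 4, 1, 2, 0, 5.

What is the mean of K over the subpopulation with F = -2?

11

E[K|F=-2] averages over only the 3 units with F=-2 (D = 1, 2, 0): K = 11, 8, 14, mean 11.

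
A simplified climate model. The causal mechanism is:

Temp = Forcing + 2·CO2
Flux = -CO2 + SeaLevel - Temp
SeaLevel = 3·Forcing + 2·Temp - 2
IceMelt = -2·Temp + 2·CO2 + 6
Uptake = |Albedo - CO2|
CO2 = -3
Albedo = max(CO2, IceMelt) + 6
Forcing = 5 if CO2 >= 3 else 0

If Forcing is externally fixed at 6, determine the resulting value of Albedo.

6

do(Forcing=6) replaces the equation Forcing = 5 if CO2 >= 3 else 0 with the constant Forcing = 6.
Temp = Forcing + 2·CO2  [with Forcing=6, CO2=-3]  = 0
IceMelt = -2·Temp + 2·CO2 + 6  [with Temp=0, CO2=-3]  = 0
Albedo = max(CO2, IceMelt) + 6  [with CO2=-3, IceMelt=0]  = 6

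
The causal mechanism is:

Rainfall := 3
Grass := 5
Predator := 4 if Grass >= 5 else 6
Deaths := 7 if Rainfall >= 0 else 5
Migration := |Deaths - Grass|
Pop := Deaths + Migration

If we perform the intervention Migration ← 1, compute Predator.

4

do(Migration=1) replaces the equation Migration := |Deaths - Grass| with the constant Migration = 1.
Predator is not downstream of the intervention, so its value is determined by the original equations.
Predator = 4 if Grass >= 5 else 6  [with Grass=5]  = 4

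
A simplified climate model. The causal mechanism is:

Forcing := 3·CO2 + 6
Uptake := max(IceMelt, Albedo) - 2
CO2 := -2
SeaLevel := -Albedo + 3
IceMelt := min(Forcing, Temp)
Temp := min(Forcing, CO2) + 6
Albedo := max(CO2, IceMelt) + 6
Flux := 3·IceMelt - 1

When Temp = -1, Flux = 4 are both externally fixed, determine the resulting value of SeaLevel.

Under do(Temp = -1, Flux = 4), each intervened variable's structural equation is replaced by its fixed value.
Forcing = 3·CO2 + 6  [with CO2=-2]  = 0
IceMelt = min(Forcing, Temp)  [with Forcing=0, Temp=-1]  = -1
Albedo = max(CO2, IceMelt) + 6  [with CO2=-2, IceMelt=-1]  = 5
SeaLevel = -Albedo + 3  [with Albedo=5]  = -2

-2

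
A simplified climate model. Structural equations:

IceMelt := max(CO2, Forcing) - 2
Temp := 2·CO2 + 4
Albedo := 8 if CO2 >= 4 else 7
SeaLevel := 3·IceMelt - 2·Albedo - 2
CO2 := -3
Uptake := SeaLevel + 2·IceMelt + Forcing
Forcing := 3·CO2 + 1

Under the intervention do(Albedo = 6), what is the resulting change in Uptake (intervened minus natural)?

2

Under do(Albedo=6), the mechanism Albedo := 8 if CO2 >= 4 else 7 is discarded; Albedo is fixed at 6.
Forcing = 3·CO2 + 1  [with CO2=-3]  = -8
IceMelt = max(CO2, Forcing) - 2  [with CO2=-3, Forcing=-8]  = -5
SeaLevel = 3·IceMelt - 2·Albedo - 2  [with IceMelt=-5, Albedo=6]  = -29
Uptake = SeaLevel + 2·IceMelt + Forcing  [with SeaLevel=-29, IceMelt=-5, Forcing=-8]  = -47
Without intervention: Forcing = 3·CO2 + 1  [with CO2=-3]  = -8; IceMelt = max(CO2, Forcing) - 2  [with CO2=-3, Forcing=-8]  = -5; Albedo = 8 if CO2 >= 4 else 7  [with CO2=-3]  = 7; SeaLevel = 3·IceMelt - 2·Albedo - 2  [with IceMelt=-5, Albedo=7]  = -31; Uptake = SeaLevel + 2·IceMelt + Forcing  [with SeaLevel=-31, IceMelt=-5, Forcing=-8]  = -49.
Change = -47 − (-49) = 2.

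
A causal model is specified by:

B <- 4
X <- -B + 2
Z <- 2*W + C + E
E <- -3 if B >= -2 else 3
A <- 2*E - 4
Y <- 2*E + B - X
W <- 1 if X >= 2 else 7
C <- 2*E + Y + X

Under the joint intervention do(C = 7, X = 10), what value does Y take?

Under do(C = 7, X = 10), each intervened variable's structural equation is replaced by its fixed value.
E = -3 if B >= -2 else 3  [with B=4]  = -3
Y = 2*E + B - X  [with E=-3, B=4, X=10]  = -12

-12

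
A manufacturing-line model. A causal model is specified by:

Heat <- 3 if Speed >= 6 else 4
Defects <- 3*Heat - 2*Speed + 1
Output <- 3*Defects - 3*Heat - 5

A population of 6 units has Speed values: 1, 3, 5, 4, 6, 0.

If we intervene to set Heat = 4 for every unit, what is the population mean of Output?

do(Heat=4) breaks Heat's dependence on Speed. With Heat=4 fixed, Output across the units is 16, 4, -8, -2, -14, 22, mean 3.

3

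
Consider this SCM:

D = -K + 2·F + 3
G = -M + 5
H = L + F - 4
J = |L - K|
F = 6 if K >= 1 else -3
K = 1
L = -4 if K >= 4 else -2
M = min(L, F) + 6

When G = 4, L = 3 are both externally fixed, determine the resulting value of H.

5

The joint intervention fixes G = 4, L = 3, removing each variable's own equation.
F = 6 if K >= 1 else -3  [with K=1]  = 6
H = L + F - 4  [with L=3, F=6]  = 5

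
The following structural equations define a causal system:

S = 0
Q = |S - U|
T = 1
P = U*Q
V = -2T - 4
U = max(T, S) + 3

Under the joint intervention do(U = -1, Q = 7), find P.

-7

Setting U = -1, Q = 7 by intervention discards those variables' equations.
P = U*Q  [with U=-1, Q=7]  = -7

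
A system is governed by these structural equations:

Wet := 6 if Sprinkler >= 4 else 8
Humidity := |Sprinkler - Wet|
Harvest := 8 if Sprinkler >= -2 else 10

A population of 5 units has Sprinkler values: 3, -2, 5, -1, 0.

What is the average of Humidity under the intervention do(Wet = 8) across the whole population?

do(Wet=8) breaks Wet's dependence on Sprinkler. With Wet=8 fixed, Humidity across the units is 5, 10, 3, 9, 8, mean 7.

7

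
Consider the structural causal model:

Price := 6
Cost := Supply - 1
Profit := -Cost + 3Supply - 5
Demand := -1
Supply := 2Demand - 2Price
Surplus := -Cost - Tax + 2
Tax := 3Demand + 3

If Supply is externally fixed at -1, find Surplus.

4

The intervention breaks the incoming arrows to Supply: Supply := 2Demand - 2Price no longer applies, and Supply = -1.
Cost = Supply - 1  [with Supply=-1]  = -2
Tax = 3Demand + 3  [with Demand=-1]  = 0
Surplus = -Cost - Tax + 2  [with Cost=-2, Tax=0]  = 4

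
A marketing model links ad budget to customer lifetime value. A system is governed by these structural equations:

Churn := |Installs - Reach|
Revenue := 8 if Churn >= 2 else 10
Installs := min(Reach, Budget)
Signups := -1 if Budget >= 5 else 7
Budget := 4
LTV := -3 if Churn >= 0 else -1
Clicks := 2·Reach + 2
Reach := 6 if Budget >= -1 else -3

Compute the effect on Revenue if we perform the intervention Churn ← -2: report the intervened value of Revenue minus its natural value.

Intervening sets Churn = -2 and removes its equation (Churn := |Installs - Reach|).
Revenue = 8 if Churn >= 2 else 10  [with Churn=-2]  = 10
Without intervention: Reach = 6 if Budget >= -1 else -3  [with Budget=4]  = 6; Installs = min(Reach, Budget)  [with Reach=6, Budget=4]  = 4; Churn = |Installs - Reach|  [with Installs=4, Reach=6]  = 2; Revenue = 8 if Churn >= 2 else 10  [with Churn=2]  = 8.
Change = 10 − 8 = 2.

2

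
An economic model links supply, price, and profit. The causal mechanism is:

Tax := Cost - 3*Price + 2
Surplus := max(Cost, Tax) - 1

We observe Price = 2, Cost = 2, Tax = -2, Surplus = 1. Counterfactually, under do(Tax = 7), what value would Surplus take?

6

The intervention breaks the incoming arrows to Tax: Tax := Cost - 3*Price + 2 no longer applies, and Tax = 7.
Surplus = max(Cost, Tax) - 1  [with Cost=2, Tax=7]  = 6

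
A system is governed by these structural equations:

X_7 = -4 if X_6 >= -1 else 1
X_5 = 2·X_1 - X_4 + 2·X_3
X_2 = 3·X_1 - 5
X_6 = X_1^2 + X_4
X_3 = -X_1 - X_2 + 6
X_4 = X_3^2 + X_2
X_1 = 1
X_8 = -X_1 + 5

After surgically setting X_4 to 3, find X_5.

Intervening sets X_4 = 3 and removes its equation (X_4 = X_3^2 + X_2).
X_2 = 3·X_1 - 5  [with X_1=1]  = -2
X_3 = -X_1 - X_2 + 6  [with X_1=1, X_2=-2]  = 7
X_5 = 2·X_1 - X_4 + 2·X_3  [with X_1=1, X_4=3, X_3=7]  = 13

13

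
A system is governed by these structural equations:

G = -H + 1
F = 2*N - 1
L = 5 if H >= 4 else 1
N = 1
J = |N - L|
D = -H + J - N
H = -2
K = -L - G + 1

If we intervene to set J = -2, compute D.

Under do(J=-2), the mechanism J = |N - L| is discarded; J is fixed at -2.
D = -H + J - N  [with H=-2, J=-2, N=1]  = -1

-1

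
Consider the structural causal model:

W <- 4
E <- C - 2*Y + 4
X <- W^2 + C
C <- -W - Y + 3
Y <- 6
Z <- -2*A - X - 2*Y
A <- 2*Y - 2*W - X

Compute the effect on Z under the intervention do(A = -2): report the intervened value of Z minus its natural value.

The intervention breaks the incoming arrows to A: A <- 2*Y - 2*W - X no longer applies, and A = -2.
C = -W - Y + 3  [with W=4, Y=6]  = -7
X = W^2 + C  [with W=4, C=-7]  = 9
Z = -2*A - X - 2*Y  [with A=-2, X=9, Y=6]  = -17
Without intervention: C = -W - Y + 3  [with W=4, Y=6]  = -7; X = W^2 + C  [with W=4, C=-7]  = 9; A = 2*Y - 2*W - X  [with Y=6, W=4, X=9]  = -5; Z = -2*A - X - 2*Y  [with A=-5, X=9, Y=6]  = -11.
Change = -17 − (-11) = -6.

-6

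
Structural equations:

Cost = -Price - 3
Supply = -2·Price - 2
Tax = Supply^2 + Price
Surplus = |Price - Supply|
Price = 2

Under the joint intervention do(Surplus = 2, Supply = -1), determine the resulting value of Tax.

3

Setting Surplus = 2, Supply = -1 by intervention discards those variables' equations.
Tax = Supply^2 + Price  [with Supply=-1, Price=2]  = 3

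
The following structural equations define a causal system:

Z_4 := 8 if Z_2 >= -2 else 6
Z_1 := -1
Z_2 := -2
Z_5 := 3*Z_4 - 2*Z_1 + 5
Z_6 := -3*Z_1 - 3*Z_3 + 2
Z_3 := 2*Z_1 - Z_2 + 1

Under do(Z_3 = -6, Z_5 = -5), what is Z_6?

Setting Z_3 = -6, Z_5 = -5 by intervention discards those variables' equations.
Z_6 = -3*Z_1 - 3*Z_3 + 2  [with Z_1=-1, Z_3=-6]  = 23

23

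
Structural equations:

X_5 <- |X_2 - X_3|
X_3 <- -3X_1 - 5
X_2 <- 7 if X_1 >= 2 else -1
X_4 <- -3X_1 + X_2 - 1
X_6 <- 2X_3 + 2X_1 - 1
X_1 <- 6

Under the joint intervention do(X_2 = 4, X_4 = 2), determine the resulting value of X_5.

27

Setting X_2 = 4, X_4 = 2 by intervention discards those variables' equations.
X_3 = -3X_1 - 5  [with X_1=6]  = -23
X_5 = |X_2 - X_3|  [with X_2=4, X_3=-23]  = 27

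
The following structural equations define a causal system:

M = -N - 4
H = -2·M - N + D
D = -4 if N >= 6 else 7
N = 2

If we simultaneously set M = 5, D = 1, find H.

Setting M = 5, D = 1 by intervention discards those variables' equations.
H = -2·M - N + D  [with M=5, N=2, D=1]  = -11

-11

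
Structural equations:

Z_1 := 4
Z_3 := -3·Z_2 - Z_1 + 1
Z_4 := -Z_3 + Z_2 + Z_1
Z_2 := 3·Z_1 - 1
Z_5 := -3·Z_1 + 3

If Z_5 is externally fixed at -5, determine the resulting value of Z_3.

do(Z_5=-5) replaces the equation Z_5 := -3·Z_1 + 3 with the constant Z_5 = -5.
Z_3 is not downstream of the intervention, so its value is determined by the original equations.
Z_2 = 3·Z_1 - 1  [with Z_1=4]  = 11
Z_3 = -3·Z_2 - Z_1 + 1  [with Z_2=11, Z_1=4]  = -36

-36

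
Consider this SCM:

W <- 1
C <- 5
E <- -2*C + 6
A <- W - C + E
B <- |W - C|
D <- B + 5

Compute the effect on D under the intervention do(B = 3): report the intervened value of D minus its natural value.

The intervention breaks the incoming arrows to B: B <- |W - C| no longer applies, and B = 3.
D = B + 5  [with B=3]  = 8
Without intervention: B = |W - C|  [with W=1, C=5]  = 4; D = B + 5  [with B=4]  = 9.
Change = 8 − 9 = -1.

-1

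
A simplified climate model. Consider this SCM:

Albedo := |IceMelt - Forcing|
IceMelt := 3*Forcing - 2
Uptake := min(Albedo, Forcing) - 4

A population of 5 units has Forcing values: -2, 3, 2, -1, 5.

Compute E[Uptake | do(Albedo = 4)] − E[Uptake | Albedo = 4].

0.2

do(Albedo=4) breaks Albedo's dependence on Forcing. With Albedo=4 fixed, Uptake across the units is -6, -1, -2, -5, 0, mean -2.8.
E[Uptake|Albedo=4] averages over only the 2 units with Albedo=4 (Forcing = 3, -1): Uptake = -1, -5, mean -3.
Difference = -2.8 − (-3) = 0.2.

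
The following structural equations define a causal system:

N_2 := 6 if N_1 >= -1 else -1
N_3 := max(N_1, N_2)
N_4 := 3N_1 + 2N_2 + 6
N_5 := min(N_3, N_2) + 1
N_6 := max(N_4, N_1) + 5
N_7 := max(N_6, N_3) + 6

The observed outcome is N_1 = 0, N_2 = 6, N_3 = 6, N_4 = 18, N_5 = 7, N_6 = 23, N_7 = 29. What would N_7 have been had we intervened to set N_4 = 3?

14

The intervention breaks the incoming arrows to N_4: N_4 := 3N_1 + 2N_2 + 6 no longer applies, and N_4 = 3.
N_2 = 6 if N_1 >= -1 else -1  [with N_1=0]  = 6
N_3 = max(N_1, N_2)  [with N_1=0, N_2=6]  = 6
N_6 = max(N_4, N_1) + 5  [with N_4=3, N_1=0]  = 8
N_7 = max(N_6, N_3) + 6  [with N_6=8, N_3=6]  = 14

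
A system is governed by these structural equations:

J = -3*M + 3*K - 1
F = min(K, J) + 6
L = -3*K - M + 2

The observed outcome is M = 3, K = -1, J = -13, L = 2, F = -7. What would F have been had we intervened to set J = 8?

5

do(J=8) replaces the equation J = -3*M + 3*K - 1 with the constant J = 8.
F = min(K, J) + 6  [with K=-1, J=8]  = 5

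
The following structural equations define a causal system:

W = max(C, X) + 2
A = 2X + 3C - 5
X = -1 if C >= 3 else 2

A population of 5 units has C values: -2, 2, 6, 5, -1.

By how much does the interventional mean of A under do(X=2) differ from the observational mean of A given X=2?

do(X=2) breaks X's dependence on C. With X=2 fixed, A across the units is -7, 5, 17, 14, -4, mean 5.
Conditioning on X=2 selects the 3 unit(s) with C ∈ {-2, 2, -1}. Their A values: -7, 5, -4. Mean = -2.
Difference = 5 − (-2) = 7.

7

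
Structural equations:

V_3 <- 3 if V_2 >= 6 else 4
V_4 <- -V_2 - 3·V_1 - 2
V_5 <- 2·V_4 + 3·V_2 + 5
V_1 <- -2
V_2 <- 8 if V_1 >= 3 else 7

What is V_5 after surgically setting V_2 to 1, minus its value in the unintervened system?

-6

do(V_2=1) replaces the equation V_2 <- 8 if V_1 >= 3 else 7 with the constant V_2 = 1.
V_4 = -V_2 - 3·V_1 - 2  [with V_2=1, V_1=-2]  = 3
V_5 = 2·V_4 + 3·V_2 + 5  [with V_4=3, V_2=1]  = 14
Without intervention: V_2 = 8 if V_1 >= 3 else 7  [with V_1=-2]  = 7; V_4 = -V_2 - 3·V_1 - 2  [with V_2=7, V_1=-2]  = -3; V_5 = 2·V_4 + 3·V_2 + 5  [with V_4=-3, V_2=7]  = 20.
Change = 14 − 20 = -6.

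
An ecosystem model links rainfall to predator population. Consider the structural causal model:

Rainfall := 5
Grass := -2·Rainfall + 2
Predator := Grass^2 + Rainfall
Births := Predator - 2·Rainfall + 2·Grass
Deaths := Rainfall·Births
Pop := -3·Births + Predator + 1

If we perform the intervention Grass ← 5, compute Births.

Under do(Grass=5), the mechanism Grass := -2·Rainfall + 2 is discarded; Grass is fixed at 5.
Predator = Grass^2 + Rainfall  [with Grass=5, Rainfall=5]  = 30
Births = Predator - 2·Rainfall + 2·Grass  [with Predator=30, Rainfall=5, Grass=5]  = 30

30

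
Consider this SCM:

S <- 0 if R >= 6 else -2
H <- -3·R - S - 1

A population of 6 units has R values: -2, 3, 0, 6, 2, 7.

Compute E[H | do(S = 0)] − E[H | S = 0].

Under do(S=0), S's equation is replaced by S=0 for every unit. Per-unit H: 5, -10, -1, -19, -7, -22. Mean = -9.
Observing S=0 restricts to units where S's equation naturally yields 0: R ∈ {6, 7}. In that subpopulation H = -19, -22, mean -20.5.
Difference = -9 − (-20.5) = 11.5.

11.5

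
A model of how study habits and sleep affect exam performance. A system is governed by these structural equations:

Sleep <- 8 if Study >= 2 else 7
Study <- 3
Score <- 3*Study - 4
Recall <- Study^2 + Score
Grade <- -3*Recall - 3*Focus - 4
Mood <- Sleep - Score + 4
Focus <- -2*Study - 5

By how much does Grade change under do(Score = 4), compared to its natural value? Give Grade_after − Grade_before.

3

The intervention breaks the incoming arrows to Score: Score <- 3*Study - 4 no longer applies, and Score = 4.
Focus = -2*Study - 5  [with Study=3]  = -11
Recall = Study^2 + Score  [with Study=3, Score=4]  = 13
Grade = -3*Recall - 3*Focus - 4  [with Recall=13, Focus=-11]  = -10
Without intervention: Focus = -2*Study - 5  [with Study=3]  = -11; Score = 3*Study - 4  [with Study=3]  = 5; Recall = Study^2 + Score  [with Study=3, Score=5]  = 14; Grade = -3*Recall - 3*Focus - 4  [with Recall=14, Focus=-11]  = -13.
Change = -10 − (-13) = 3.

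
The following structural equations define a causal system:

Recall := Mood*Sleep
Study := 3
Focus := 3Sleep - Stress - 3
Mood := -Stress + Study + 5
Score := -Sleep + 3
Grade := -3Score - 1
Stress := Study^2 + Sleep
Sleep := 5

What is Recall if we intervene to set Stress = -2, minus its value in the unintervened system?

The intervention breaks the incoming arrows to Stress: Stress := Study^2 + Sleep no longer applies, and Stress = -2.
Mood = -Stress + Study + 5  [with Stress=-2, Study=3]  = 10
Recall = Mood*Sleep  [with Mood=10, Sleep=5]  = 50
Without intervention: Stress = Study^2 + Sleep  [with Study=3, Sleep=5]  = 14; Mood = -Stress + Study + 5  [with Stress=14, Study=3]  = -6; Recall = Mood*Sleep  [with Mood=-6, Sleep=5]  = -30.
Change = 50 − (-30) = 80.

80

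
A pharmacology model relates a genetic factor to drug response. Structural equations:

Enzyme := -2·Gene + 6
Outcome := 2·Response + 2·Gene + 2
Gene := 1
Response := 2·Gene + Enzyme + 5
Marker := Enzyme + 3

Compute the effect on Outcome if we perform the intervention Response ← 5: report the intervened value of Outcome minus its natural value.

-12

Intervening sets Response = 5 and removes its equation (Response := 2·Gene + Enzyme + 5).
Outcome = 2·Response + 2·Gene + 2  [with Response=5, Gene=1]  = 14
Without intervention: Enzyme = -2·Gene + 6  [with Gene=1]  = 4; Response = 2·Gene + Enzyme + 5  [with Gene=1, Enzyme=4]  = 11; Outcome = 2·Response + 2·Gene + 2  [with Response=11, Gene=1]  = 26.
Change = 14 − 26 = -12.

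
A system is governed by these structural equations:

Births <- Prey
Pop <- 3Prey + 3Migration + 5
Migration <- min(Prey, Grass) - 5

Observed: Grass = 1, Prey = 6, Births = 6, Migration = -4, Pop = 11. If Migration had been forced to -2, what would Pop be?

17

Intervening sets Migration = -2 and removes its equation (Migration <- min(Prey, Grass) - 5).
Pop = 3Prey + 3Migration + 5  [with Prey=6, Migration=-2]  = 17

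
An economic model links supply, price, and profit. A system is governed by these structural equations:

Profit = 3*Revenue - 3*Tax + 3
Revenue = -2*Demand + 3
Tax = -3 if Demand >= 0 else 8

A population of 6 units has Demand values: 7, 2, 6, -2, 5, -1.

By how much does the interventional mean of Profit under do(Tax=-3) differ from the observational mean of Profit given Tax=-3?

13

do(Tax=-3) breaks Tax's dependence on Demand. With Tax=-3 fixed, Profit across the units is -21, 9, -15, 33, -9, 27, mean 4.
E[Profit|Tax=-3] averages over only the 4 units with Tax=-3 (Demand = 7, 2, 6, 5): Profit = -21, 9, -15, -9, mean -9.
Difference = 4 − (-9) = 13.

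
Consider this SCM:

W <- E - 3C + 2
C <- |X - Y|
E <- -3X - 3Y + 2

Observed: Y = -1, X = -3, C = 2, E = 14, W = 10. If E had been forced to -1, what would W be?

Intervening sets E = -1 and removes its equation (E <- -3X - 3Y + 2).
C = |X - Y|  [with X=-3, Y=-1]  = 2
W = E - 3C + 2  [with E=-1, C=2]  = -5

-5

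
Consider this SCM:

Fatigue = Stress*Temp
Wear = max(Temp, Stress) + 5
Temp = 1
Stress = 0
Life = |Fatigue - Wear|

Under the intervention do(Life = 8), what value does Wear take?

6

do(Life=8) replaces the equation Life = |Fatigue - Wear| with the constant Life = 8.
Wear is not downstream of the intervention, so its value is determined by the original equations.
Wear = max(Temp, Stress) + 5  [with Temp=1, Stress=0]  = 6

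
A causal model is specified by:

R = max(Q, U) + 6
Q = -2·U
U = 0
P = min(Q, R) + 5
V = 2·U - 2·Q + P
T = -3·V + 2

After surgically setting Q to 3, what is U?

0

Under do(Q=3), the mechanism Q = -2·U is discarded; Q is fixed at 3.
U is not downstream of the intervention, so its value is determined by the original equations.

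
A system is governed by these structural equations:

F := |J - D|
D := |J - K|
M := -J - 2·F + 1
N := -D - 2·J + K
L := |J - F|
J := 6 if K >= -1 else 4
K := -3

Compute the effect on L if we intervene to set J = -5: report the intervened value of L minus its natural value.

do(J=-5) replaces the equation J := 6 if K >= -1 else 4 with the constant J = -5.
D = |J - K|  [with J=-5, K=-3]  = 2
F = |J - D|  [with J=-5, D=2]  = 7
L = |J - F|  [with J=-5, F=7]  = 12
Without intervention: J = 6 if K >= -1 else 4  [with K=-3]  = 4; D = |J - K|  [with J=4, K=-3]  = 7; F = |J - D|  [with J=4, D=7]  = 3; L = |J - F|  [with J=4, F=3]  = 1.
Change = 12 − 1 = 11.

11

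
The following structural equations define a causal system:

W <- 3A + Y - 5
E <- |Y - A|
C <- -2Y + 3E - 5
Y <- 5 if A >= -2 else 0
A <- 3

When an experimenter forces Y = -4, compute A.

Under do(Y=-4), the mechanism Y <- 5 if A >= -2 else 0 is discarded; Y is fixed at -4.
A is not downstream of the intervention, so its value is determined by the original equations.

3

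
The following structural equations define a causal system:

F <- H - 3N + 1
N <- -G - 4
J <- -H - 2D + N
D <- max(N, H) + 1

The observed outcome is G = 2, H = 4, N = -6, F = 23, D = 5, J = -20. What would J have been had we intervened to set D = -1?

-8

The intervention breaks the incoming arrows to D: D <- max(N, H) + 1 no longer applies, and D = -1.
N = -G - 4  [with G=2]  = -6
J = -H - 2D + N  [with H=4, D=-1, N=-6]  = -8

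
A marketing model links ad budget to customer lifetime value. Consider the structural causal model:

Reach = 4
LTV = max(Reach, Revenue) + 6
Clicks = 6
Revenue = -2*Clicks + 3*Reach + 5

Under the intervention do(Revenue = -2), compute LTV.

The intervention breaks the incoming arrows to Revenue: Revenue = -2*Clicks + 3*Reach + 5 no longer applies, and Revenue = -2.
LTV = max(Reach, Revenue) + 6  [with Reach=4, Revenue=-2]  = 10

10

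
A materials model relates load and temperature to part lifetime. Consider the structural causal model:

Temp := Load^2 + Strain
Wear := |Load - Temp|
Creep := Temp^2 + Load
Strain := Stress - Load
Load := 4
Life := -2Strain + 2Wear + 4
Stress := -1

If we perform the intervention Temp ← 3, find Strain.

-5

Under do(Temp=3), the mechanism Temp := Load^2 + Strain is discarded; Temp is fixed at 3.
Since Strain is not a descendant of the intervened variable, it is unaffected.
Strain = Stress - Load  [with Stress=-1, Load=4]  = -5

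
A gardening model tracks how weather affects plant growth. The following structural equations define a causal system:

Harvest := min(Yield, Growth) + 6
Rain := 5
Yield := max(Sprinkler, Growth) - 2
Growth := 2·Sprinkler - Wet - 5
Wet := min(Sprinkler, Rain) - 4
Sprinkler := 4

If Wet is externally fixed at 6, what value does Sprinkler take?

Under do(Wet=6), the mechanism Wet := min(Sprinkler, Rain) - 4 is discarded; Wet is fixed at 6.
Since Sprinkler is not a descendant of the intervened variable, it is unaffected.

4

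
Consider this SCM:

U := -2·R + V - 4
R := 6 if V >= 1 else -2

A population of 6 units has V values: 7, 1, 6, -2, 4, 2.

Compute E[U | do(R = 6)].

do(R=6) breaks R's dependence on V. With R=6 fixed, U across the units is -9, -15, -10, -18, -12, -14, mean -13.

-13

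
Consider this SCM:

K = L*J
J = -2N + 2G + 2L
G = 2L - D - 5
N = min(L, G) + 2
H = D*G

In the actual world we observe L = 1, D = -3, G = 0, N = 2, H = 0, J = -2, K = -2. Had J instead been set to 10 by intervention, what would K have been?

Intervening sets J = 10 and removes its equation (J = -2N + 2G + 2L).
K = L*J  [with L=1, J=10]  = 10

10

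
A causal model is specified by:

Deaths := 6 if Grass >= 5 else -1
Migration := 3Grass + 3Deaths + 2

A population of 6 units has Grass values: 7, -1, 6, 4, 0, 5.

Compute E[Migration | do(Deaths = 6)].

30.5

Every unit gets Deaths=6 under the intervention. Migration values become 41, 17, 38, 32, 20, 35; E[Migration|do(Deaths=6)] = 30.5.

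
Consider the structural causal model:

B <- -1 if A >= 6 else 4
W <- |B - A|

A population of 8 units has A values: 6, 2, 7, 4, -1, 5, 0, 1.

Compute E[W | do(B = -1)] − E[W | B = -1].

do(B=-1) breaks B's dependence on A. With B=-1 fixed, W across the units is 7, 3, 8, 5, 0, 6, 1, 2, mean 4.
Observing B=-1 restricts to units where B's equation naturally yields -1: A ∈ {6, 7}. In that subpopulation W = 7, 8, mean 7.5.
Difference = 4 − 7.5 = -3.5.

-3.5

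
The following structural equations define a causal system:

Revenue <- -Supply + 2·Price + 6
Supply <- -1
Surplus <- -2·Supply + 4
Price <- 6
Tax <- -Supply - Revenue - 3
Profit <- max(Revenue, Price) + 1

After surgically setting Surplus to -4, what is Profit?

do(Surplus=-4) replaces the equation Surplus <- -2·Supply + 4 with the constant Surplus = -4.
Since Profit is not a descendant of the intervened variable, it is unaffected.
Revenue = -Supply + 2·Price + 6  [with Supply=-1, Price=6]  = 19
Profit = max(Revenue, Price) + 1  [with Revenue=19, Price=6]  = 20

20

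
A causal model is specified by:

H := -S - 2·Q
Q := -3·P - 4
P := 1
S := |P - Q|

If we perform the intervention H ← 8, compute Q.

The intervention breaks the incoming arrows to H: H := -S - 2·Q no longer applies, and H = 8.
Since Q is not a descendant of the intervened variable, it is unaffected.
Q = -3·P - 4  [with P=1]  = -7

-7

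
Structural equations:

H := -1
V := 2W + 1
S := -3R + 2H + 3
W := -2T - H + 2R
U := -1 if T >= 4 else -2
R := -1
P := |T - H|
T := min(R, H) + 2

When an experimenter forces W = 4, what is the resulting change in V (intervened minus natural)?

14

The intervention breaks the incoming arrows to W: W := -2T - H + 2R no longer applies, and W = 4.
V = 2W + 1  [with W=4]  = 9
Without intervention: T = min(R, H) + 2  [with R=-1, H=-1]  = 1; W = -2T - H + 2R  [with T=1, H=-1, R=-1]  = -3; V = 2W + 1  [with W=-3]  = -5.
Change = 9 − (-5) = 14.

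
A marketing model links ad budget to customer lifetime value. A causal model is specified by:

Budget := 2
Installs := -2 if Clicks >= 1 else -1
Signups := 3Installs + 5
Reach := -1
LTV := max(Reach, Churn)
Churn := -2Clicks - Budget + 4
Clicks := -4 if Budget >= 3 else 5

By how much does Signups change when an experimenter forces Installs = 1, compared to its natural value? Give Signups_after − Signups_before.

9

Intervening sets Installs = 1 and removes its equation (Installs := -2 if Clicks >= 1 else -1).
Signups = 3Installs + 5  [with Installs=1]  = 8
Without intervention: Clicks = -4 if Budget >= 3 else 5  [with Budget=2]  = 5; Installs = -2 if Clicks >= 1 else -1  [with Clicks=5]  = -2; Signups = 3Installs + 5  [with Installs=-2]  = -1.
Change = 8 − (-1) = 9.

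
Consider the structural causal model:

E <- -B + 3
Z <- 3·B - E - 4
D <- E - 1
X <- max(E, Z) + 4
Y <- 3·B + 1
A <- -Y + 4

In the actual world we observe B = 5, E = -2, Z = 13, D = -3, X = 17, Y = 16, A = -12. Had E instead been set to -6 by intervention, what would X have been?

do(E=-6) replaces the equation E <- -B + 3 with the constant E = -6.
Z = 3·B - E - 4  [with B=5, E=-6]  = 17
X = max(E, Z) + 4  [with E=-6, Z=17]  = 21

21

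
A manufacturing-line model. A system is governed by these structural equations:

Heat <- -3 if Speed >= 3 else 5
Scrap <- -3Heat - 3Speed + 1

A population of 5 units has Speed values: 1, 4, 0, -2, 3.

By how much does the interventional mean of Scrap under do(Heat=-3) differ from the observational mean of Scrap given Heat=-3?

Every unit gets Heat=-3 under the intervention. Scrap values become 7, -2, 10, 16, 1; E[Scrap|do(Heat=-3)] = 6.4.
E[Scrap|Heat=-3] averages over only the 2 units with Heat=-3 (Speed = 4, 3): Scrap = -2, 1, mean -0.5.
Difference = 6.4 − (-0.5) = 6.9.

6.9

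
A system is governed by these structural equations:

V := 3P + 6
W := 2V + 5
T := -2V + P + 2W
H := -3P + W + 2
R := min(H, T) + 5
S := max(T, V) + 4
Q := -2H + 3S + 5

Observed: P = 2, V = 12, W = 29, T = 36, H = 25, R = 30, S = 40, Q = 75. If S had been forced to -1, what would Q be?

-48

do(S=-1) replaces the equation S := max(T, V) + 4 with the constant S = -1.
V = 3P + 6  [with P=2]  = 12
W = 2V + 5  [with V=12]  = 29
H = -3P + W + 2  [with P=2, W=29]  = 25
Q = -2H + 3S + 5  [with H=25, S=-1]  = -48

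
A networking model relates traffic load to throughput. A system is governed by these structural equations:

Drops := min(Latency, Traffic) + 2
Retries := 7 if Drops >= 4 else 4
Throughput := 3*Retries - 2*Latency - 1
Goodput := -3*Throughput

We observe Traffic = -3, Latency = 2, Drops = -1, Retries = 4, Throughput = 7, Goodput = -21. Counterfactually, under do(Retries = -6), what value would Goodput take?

69

Under do(Retries=-6), the mechanism Retries := 7 if Drops >= 4 else 4 is discarded; Retries is fixed at -6.
Throughput = 3*Retries - 2*Latency - 1  [with Retries=-6, Latency=2]  = -23
Goodput = -3*Throughput  [with Throughput=-23]  = 69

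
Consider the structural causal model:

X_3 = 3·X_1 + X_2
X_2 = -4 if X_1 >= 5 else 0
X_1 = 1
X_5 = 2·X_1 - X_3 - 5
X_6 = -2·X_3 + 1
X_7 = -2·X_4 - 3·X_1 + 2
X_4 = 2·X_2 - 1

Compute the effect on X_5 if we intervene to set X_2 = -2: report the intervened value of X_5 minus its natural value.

do(X_2=-2) replaces the equation X_2 = -4 if X_1 >= 5 else 0 with the constant X_2 = -2.
X_3 = 3·X_1 + X_2  [with X_1=1, X_2=-2]  = 1
X_5 = 2·X_1 - X_3 - 5  [with X_1=1, X_3=1]  = -4
Without intervention: X_2 = -4 if X_1 >= 5 else 0  [with X_1=1]  = 0; X_3 = 3·X_1 + X_2  [with X_1=1, X_2=0]  = 3; X_5 = 2·X_1 - X_3 - 5  [with X_1=1, X_3=3]  = -6.
Change = -4 − (-6) = 2.

2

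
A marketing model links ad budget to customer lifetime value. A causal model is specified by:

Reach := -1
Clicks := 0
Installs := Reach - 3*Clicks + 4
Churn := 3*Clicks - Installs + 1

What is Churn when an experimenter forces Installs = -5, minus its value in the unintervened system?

8

The intervention breaks the incoming arrows to Installs: Installs := Reach - 3*Clicks + 4 no longer applies, and Installs = -5.
Churn = 3*Clicks - Installs + 1  [with Clicks=0, Installs=-5]  = 6
Without intervention: Installs = Reach - 3*Clicks + 4  [with Reach=-1, Clicks=0]  = 3; Churn = 3*Clicks - Installs + 1  [with Clicks=0, Installs=3]  = -2.
Change = 6 − (-2) = 8.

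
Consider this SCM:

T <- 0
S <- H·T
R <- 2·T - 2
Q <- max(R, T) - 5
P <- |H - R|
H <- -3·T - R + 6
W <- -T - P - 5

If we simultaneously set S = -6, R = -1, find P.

Under do(S = -6, R = -1), each intervened variable's structural equation is replaced by its fixed value.
H = -3·T - R + 6  [with T=0, R=-1]  = 7
P = |H - R|  [with H=7, R=-1]  = 8

8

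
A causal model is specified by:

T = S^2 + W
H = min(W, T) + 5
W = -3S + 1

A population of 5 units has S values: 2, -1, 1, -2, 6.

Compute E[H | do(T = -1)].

The intervention sets T=-1 in all 5 units regardless of S. Recomputing H per unit gives 0, 4, 3, 4, -12; average -0.2.

-0.2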